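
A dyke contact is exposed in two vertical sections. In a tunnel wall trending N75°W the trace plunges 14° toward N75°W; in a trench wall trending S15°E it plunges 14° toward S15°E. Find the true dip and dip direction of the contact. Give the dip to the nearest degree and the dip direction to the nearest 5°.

Each apparent-dip line lies in the plane. As unit vectors (x east, y north, z up), v₁ plunges 14°→N75°W and v₂ plunges 14°→S15°E.
n = v₁ × v₂ = (-0.287, -0.287, 0.815) (taken with n_z > 0).
Dip δ = arctan(|n_h|/n_z) = arctan(0.407/0.815) = 26.5°.
The horizontal component of n points toward azimuth atan2(n_x, n_y) = 225°, the dip direction.

true dip 27°, dip direction 225°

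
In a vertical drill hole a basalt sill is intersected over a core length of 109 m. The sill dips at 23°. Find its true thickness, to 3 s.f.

100 m

True thickness t = h · cos(dip) = 109 × cos 23°
t = 109 × 0.9205 = 100.335 m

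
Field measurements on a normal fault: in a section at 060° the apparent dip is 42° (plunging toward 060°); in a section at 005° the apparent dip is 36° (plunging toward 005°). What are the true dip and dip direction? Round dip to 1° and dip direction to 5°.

Represent each trace as a vector plunging at its apparent dip toward its trend (east-north-up frame): v₁ = (0.644, 0.372, -0.669), v₂ = (0.071, 0.806, -0.588).
The plane normal is n = v₁ × v₂ ∝ (0.321, 0.331, 0.492).
tan δ = √(n_x²+n_y²)/n_z = 0.461/0.492, so δ = 43.1°.
Dip direction = atan2(0.321, 0.331) = 44° (azimuth of n's horizontal projection).

true dip 43°, dip direction 045°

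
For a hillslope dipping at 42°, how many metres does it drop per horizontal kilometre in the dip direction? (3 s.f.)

900 m

drop per km = 1000 × tan 42° = 1000 × 0.9004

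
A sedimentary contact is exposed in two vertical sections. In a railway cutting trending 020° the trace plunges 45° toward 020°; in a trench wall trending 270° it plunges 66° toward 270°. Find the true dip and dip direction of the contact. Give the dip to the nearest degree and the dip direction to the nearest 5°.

true dip 71°, dip direction 310°

The two traces are lines in the plane: v₁ = (sin 20°·cos 45°, cos 20°·cos 45°, −sin 45°), v₂ = (sin 270°·cos 66°, cos 270°·cos 66°, −sin 66°).
n = v₁ × v₂ = (-0.607, 0.509, 0.270) (taken with n_z > 0).
True dip = arccos(n_z / |n|) = arccos(0.3230) = 71.2°.
Dip direction = azimuth of (n_x, n_y) = atan2(-0.607, 0.509) = 310°.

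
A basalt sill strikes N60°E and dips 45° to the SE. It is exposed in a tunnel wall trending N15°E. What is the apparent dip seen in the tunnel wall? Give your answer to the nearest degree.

35°

Angle between strike (N60°E) and section (N15°E): β = 45°.
tan α = tan 45° × sin 45° = 1.0000 × 0.7071 = 0.7071
apparent dip = arctan 0.7071 = 35.26°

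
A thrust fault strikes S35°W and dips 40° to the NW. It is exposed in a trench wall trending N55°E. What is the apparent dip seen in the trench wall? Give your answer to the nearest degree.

The strike is S35°W and the section trends N55°E; the acute angle between them is β = 20°.
tan α = tan 40° × sin 20° = 0.8391 × 0.3420 = 0.2870
α = arctan(0.2870) = 16.01°

16°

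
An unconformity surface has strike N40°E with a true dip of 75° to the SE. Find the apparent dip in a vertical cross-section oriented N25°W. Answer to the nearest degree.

74°

Angle between strike (N40°E) and section (N25°W): β = 65°.
tan(apparent dip) = tan 75° · sin 65° = 3.3824
apparent dip = arctan 3.3824 = 73.53°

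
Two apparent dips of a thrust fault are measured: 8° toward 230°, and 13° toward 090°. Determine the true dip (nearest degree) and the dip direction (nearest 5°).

true dip 29°, dip direction 155°

Represent each trace as a vector plunging at its apparent dip toward its trend (east-north-up frame): v₁ = (-0.759, -0.637, -0.139), v₂ = (0.974, 0.000, -0.225).
n = v₁ × v₂ = (0.143, -0.306, 0.620) (taken with n_z > 0).
Dip δ = arctan(|n_h|/n_z) = arctan(0.338/0.620) = 28.6°.
Dip direction = azimuth of (n_x, n_y) = atan2(0.143, -0.306) = 155°.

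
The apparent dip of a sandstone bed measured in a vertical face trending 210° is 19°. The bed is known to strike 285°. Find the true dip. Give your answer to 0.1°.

19.6°

β = acute angle between strike 285° and section 210° = 75°.
tan(true dip) = tan 19° / sin 75° = 0.3565
true dip = arctan 0.3565 = 19.62°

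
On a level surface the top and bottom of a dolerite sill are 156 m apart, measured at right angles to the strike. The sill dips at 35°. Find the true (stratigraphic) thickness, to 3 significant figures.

True thickness t = w · sin(dip) = 156 × sin 35°
t = 156 × 0.5736 = 89.478 m

89.5 m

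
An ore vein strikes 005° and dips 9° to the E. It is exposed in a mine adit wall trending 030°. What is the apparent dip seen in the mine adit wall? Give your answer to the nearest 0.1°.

Angle between strike (005°) and section (030°): β = 25°.
tan(apparent dip) = tan 9° · sin 25° = 0.0669
α = arctan(0.0669) = 3.83°

3.8°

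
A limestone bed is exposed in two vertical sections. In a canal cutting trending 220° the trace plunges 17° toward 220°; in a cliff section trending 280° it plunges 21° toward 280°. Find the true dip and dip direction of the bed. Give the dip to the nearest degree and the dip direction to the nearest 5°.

true dip 22°, dip direction 260°

The two traces are lines in the plane: v₁ = (sin 220°·cos 17°, cos 220°·cos 17°, −sin 17°), v₂ = (sin 280°·cos 21°, cos 280°·cos 21°, −sin 21°).
Cross product v₁ × v₂ gives the pole to the plane: n ∝ (-0.310, -0.049, 0.773).
tan δ = √(n_x²+n_y²)/n_z = 0.314/0.773, so δ = 22.1°.
Dip direction = azimuth of (n_x, n_y) = atan2(-0.310, -0.049) = 261°.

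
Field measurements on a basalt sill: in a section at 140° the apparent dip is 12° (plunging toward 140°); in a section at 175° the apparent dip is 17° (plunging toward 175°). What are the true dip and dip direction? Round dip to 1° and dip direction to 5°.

Represent each trace as a vector plunging at its apparent dip toward its trend (east-north-up frame): v₁ = (0.629, -0.749, -0.208), v₂ = (0.083, -0.953, -0.292).
Cross product v₁ × v₂ gives the pole to the plane: n ∝ (-0.021, -0.166, 0.537).
Dip δ = arctan(|n_h|/n_z) = arctan(0.168/0.537) = 17.4°.
Dip direction = atan2(-0.021, -0.166) = 187° (azimuth of n's horizontal projection).

true dip 17°, dip direction 185°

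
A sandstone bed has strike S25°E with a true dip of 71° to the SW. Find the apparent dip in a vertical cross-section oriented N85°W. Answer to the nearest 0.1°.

The strike is S25°E and the section trends N85°W; the acute angle between them is β = 60°.
tan α = tan 71° × sin 60° = 2.9042 × 0.8660 = 2.5151
apparent dip = arctan 2.5151 = 68.32°

68.3°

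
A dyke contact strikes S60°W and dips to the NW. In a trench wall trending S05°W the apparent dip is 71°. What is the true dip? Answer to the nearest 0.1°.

β = acute angle between strike S60°W and section S05°W = 55°.
tan(true dip) = tan 71° / sin 55° = 3.5454
δ = arctan(3.5454) = 74.25°

74.2°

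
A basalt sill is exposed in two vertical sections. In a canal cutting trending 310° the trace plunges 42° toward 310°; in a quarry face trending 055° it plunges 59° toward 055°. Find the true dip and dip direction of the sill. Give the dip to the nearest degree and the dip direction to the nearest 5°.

true dip 65°, dip direction 015°

Each apparent-dip line lies in the plane. As unit vectors (x east, y north, z up), v₁ plunges 42°→310° and v₂ plunges 59°→055°.
Cross product v₁ × v₂ gives the pole to the plane: n ∝ (0.212, 0.770, 0.370).
True dip = arccos(n_z / |n|) = arccos(0.4200) = 65.2°.
Dip direction = azimuth of (n_x, n_y) = atan2(0.212, 0.770) = 15°.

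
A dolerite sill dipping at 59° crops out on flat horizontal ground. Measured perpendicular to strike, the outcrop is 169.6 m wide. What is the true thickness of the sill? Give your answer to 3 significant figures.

145 m

True thickness t = w · sin(dip) = 169.6 × sin 59°
t = 169.6 × 0.8572 = 145.376 m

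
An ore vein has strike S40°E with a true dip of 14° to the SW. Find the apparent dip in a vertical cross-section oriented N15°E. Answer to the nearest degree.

Angle between strike (S40°E) and section (N15°E): β = 55°.
tan(apparent dip) = tan 14° · sin 55° = 0.2042
α = arctan(0.2042) = 11.54°

12°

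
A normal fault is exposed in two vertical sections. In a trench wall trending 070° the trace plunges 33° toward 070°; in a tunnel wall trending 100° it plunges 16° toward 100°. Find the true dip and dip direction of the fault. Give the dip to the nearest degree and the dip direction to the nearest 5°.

true dip 40°, dip direction 030°

Represent each trace as a vector plunging at its apparent dip toward its trend (east-north-up frame): v₁ = (0.788, 0.287, -0.545), v₂ = (0.947, -0.167, -0.276).
n = v₁ × v₂ = (0.170, 0.298, 0.403) (taken with n_z > 0).
True dip = arccos(n_z / |n|) = arccos(0.7612) = 40.4°.
The horizontal component of n points toward azimuth atan2(n_x, n_y) = 30°, the dip direction.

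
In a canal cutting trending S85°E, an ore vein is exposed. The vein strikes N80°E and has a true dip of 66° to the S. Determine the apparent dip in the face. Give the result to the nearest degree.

30°

The section lies 15° from the strike.
tan(apparent dip) = tan 66° · sin 15° = 0.5813
α = arctan(0.5813) = 30.17°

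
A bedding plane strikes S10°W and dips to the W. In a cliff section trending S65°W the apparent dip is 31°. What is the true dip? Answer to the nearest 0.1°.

36.3°

β = acute angle between strike S10°W and section S65°W = 55°.
tan δ = tan α / sin β = tan 31° / sin 55° = 0.6009 / 0.8192 = 0.7335
true dip = arctan 0.7335 = 36.26°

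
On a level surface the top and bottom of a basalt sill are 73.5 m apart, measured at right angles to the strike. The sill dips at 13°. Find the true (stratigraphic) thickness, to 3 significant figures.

True thickness t = w · sin(dip) = 73.5 × sin 13°
t = 73.5 × 0.2250 = 16.534 m

16.5 m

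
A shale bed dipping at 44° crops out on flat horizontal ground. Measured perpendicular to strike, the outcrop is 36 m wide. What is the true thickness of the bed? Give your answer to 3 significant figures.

True thickness t = w · sin(dip) = 36 × sin 44°
t = 36 × 0.6947 = 25.008 m

25.0 m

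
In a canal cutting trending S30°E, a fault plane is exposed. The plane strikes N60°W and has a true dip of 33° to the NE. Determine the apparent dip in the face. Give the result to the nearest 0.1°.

The section lies 30° from the strike.
tan(apparent dip) = tan 33° · sin 30° = 0.3247
apparent dip = arctan 0.3247 = 17.99°

18.0°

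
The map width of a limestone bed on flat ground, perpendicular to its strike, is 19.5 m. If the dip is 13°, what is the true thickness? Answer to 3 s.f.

True thickness t = w · sin(dip) = 19.5 × sin 13°
t = 19.5 × 0.2250 = 4.387 m

4.39 m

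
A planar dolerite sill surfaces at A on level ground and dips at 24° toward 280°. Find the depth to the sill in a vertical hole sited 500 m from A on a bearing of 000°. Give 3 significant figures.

The hole lies 80° from the dip direction, so the down-dip offset is 500 × cos 80° = 86.82 m.
Depth = down-dip offset × tan(dip) = 86.82 × tan 24° = 86.82 × 0.4452
Depth = 38.66 m

38.7 m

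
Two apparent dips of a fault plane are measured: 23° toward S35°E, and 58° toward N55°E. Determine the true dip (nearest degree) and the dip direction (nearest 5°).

The two traces are lines in the plane: v₁ = (sin 145°·cos 23°, cos 145°·cos 23°, −sin 23°), v₂ = (sin 55°·cos 58°, cos 55°·cos 58°, −sin 58°).
Cross product v₁ × v₂ gives the pole to the plane: n ∝ (0.758, 0.278, 0.488).
Dip δ = arctan(|n_h|/n_z) = arctan(0.808/0.488) = 58.9°.
The horizontal component of n points toward azimuth atan2(n_x, n_y) = 70°, the dip direction.

true dip 59°, dip direction 070°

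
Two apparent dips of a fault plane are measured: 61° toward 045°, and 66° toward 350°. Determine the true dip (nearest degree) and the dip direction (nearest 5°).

true dip 67°, dip direction 005°

Each apparent-dip line lies in the plane. As unit vectors (x east, y north, z up), v₁ plunges 61°→045° and v₂ plunges 66°→350°.
Cross product v₁ × v₂ gives the pole to the plane: n ∝ (0.037, 0.375, 0.162).
True dip = arccos(n_z / |n|) = arccos(0.3940) = 66.8°.
The horizontal component of n points toward azimuth atan2(n_x, n_y) = 6°, the dip direction.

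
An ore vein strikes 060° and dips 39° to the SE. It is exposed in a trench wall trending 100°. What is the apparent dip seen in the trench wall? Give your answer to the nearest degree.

The strike is 060° and the section trends 100°; the acute angle between them is β = 40°.
tan α = tan 39° × sin 40° = 0.8098 × 0.6428 = 0.5205
apparent dip = arctan 0.5205 = 27.50°

27°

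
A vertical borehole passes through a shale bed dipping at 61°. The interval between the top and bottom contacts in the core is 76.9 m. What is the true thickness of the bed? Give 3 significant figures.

37.3 m

True thickness t = h · cos(dip) = 76.9 × cos 61°
t = 76.9 × 0.4848 = 37.282 m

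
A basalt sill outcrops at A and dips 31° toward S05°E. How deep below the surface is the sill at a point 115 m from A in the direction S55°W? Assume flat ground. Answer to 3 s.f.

The hole lies 60° from the dip direction, so the down-dip offset is 115 × cos 60° = 57.50 m.
Depth = down-dip offset × tan(dip) = 57.50 × tan 31° = 57.50 × 0.6009
Depth = 34.55 m

34.5 m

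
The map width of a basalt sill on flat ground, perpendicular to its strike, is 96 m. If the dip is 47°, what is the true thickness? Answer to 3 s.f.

True thickness t = w · sin(dip) = 96 × sin 47°
t = 96 × 0.7314 = 70.210 m

70.2 m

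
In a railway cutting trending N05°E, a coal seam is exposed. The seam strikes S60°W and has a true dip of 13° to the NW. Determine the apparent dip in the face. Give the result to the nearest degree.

The section lies 55° from the strike.
tan(apparent dip) = tan 13° · sin 55° = 0.1891
α = arctan(0.1891) = 10.71°

11°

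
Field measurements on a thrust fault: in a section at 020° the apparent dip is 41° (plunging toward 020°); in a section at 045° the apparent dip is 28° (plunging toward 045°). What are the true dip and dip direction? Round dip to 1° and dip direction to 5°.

true dip 47°, dip direction 345°

Each apparent-dip line lies in the plane. As unit vectors (x east, y north, z up), v₁ plunges 41°→020° and v₂ plunges 28°→045°.
Cross product v₁ × v₂ gives the pole to the plane: n ∝ (-0.077, 0.288, 0.282).
True dip = arccos(n_z / |n|) = arccos(0.6863) = 46.7°.
Dip direction = azimuth of (n_x, n_y) = atan2(-0.077, 0.288) = 345°.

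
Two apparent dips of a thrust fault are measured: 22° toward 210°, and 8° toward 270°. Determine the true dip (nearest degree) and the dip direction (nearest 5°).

Represent each trace as a vector plunging at its apparent dip toward its trend (east-north-up frame): v₁ = (-0.464, -0.803, -0.375), v₂ = (-0.990, -0.000, -0.139).
n = v₁ × v₂ = (-0.112, -0.306, 0.795) (taken with n_z > 0).
True dip = arccos(n_z / |n|) = arccos(0.9252) = 22.3°.
Dip direction = azimuth of (n_x, n_y) = atan2(-0.112, -0.306) = 200°.

true dip 22°, dip direction 200°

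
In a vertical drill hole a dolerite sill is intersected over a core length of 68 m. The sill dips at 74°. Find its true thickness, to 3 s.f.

True thickness t = h · cos(dip) = 68 × cos 74°
t = 68 × 0.2756 = 18.743 m

18.7 m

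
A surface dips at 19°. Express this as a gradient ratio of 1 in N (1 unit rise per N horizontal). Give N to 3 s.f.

1 : N means tan θ = 1/N, so N = 1/tan 19° = 1/0.3443

1 in 2.90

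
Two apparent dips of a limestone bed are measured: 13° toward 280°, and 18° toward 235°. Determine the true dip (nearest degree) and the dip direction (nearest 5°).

Each apparent-dip line lies in the plane. As unit vectors (x east, y north, z up), v₁ plunges 13°→280° and v₂ plunges 18°→235°.
n = v₁ × v₂ = (-0.175, -0.121, 0.655) (taken with n_z > 0).
tan δ = √(n_x²+n_y²)/n_z = 0.213/0.655, so δ = 18.0°.
Dip direction = azimuth of (n_x, n_y) = atan2(-0.175, -0.121) = 235°.

true dip 18°, dip direction 235°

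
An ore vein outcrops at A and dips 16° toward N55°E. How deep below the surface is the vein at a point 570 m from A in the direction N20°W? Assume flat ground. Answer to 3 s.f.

42.3 m

The hole lies 75° from the dip direction, so the down-dip offset is 570 × cos 75° = 147.53 m.
Depth = down-dip offset × tan(dip) = 147.53 × tan 16° = 147.53 × 0.2867
Depth = 42.30 m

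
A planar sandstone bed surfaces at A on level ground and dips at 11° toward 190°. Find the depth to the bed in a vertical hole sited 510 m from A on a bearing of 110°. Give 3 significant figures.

The hole lies 80° from the dip direction, so the down-dip offset is 510 × cos 80° = 88.56 m.
Depth = down-dip offset × tan(dip) = 88.56 × tan 11° = 88.56 × 0.1944
Depth = 17.21 m

17.2 m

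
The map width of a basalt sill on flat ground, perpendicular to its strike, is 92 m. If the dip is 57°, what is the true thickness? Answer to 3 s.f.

True thickness t = w · sin(dip) = 92 × sin 57°
t = 92 × 0.8387 = 77.158 m

77.2 m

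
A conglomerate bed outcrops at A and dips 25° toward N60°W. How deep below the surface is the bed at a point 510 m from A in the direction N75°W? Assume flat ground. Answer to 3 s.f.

230 m

The hole lies 15° from the dip direction, so the down-dip offset is 510 × cos 15° = 492.62 m.
Depth = down-dip offset × tan(dip) = 492.62 × tan 25° = 492.62 × 0.4663
Depth = 229.71 m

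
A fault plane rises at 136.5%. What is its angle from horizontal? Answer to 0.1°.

53.8°

tan θ = 136.5/100 = 1.3650
θ = arctan(1.3650) = 53.77°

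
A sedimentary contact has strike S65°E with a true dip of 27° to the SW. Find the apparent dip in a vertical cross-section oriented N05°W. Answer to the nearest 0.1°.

The strike is S65°E and the section trends N05°W; the acute angle between them is β = 60°.
tan(apparent dip) = tan 27° · sin 60° = 0.4413
apparent dip = arctan 0.4413 = 23.81°

23.8°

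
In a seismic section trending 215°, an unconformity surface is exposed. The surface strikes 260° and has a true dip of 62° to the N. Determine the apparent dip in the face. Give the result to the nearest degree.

53°

The section lies 45° from the strike.
tan(apparent dip) = tan 62° · sin 45° = 1.3299
α = arctan(1.3299) = 53.06°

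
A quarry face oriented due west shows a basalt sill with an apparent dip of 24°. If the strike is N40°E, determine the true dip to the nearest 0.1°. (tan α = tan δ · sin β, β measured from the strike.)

30.2°

The section is 50° from the strike.
tan δ = tan α / sin β = tan 24° / sin 50° = 0.4452 / 0.7660 = 0.5812
true dip = arctan 0.5812 = 30.17°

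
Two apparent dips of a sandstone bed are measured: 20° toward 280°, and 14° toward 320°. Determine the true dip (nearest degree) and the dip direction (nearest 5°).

true dip 20°, dip direction 275°

Represent each trace as a vector plunging at its apparent dip toward its trend (east-north-up frame): v₁ = (-0.925, 0.163, -0.342), v₂ = (-0.624, 0.743, -0.242).
The plane normal is n = v₁ × v₂ ∝ (-0.215, 0.011, 0.586).
Dip δ = arctan(|n_h|/n_z) = arctan(0.215/0.586) = 20.1°.
Dip direction = atan2(-0.215, 0.011) = 273° (azimuth of n's horizontal projection).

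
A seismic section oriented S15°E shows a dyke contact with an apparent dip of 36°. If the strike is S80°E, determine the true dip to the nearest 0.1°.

The section is 65° from the strike.
tan δ = tan α / sin β = tan 36° / sin 65° = 0.7265 / 0.9063 = 0.8017
δ = arctan(0.8017) = 38.72°

38.7°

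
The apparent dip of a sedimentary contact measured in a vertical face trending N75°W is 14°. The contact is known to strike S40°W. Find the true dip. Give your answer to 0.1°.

β = acute angle between strike S40°W and section N75°W = 65°.
tan δ = tan α / sin β = tan 14° / sin 65° = 0.2493 / 0.9063 = 0.2751
true dip = arctan 0.2751 = 15.38°

15.4°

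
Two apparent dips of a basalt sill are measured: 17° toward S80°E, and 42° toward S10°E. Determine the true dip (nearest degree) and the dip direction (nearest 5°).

The two traces are lines in the plane: v₁ = (sin 100°·cos 17°, cos 100°·cos 17°, −sin 17°), v₂ = (sin 170°·cos 42°, cos 170°·cos 42°, −sin 42°).
n = v₁ × v₂ = (0.103, -0.592, 0.668) (taken with n_z > 0).
True dip = arccos(n_z / |n|) = arccos(0.7431) = 42.0°.
Dip direction = azimuth of (n_x, n_y) = atan2(0.103, -0.592) = 170°.

true dip 42°, dip direction 170°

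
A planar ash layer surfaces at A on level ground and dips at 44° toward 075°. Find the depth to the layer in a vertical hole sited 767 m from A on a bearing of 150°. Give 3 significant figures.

The hole lies 75° from the dip direction, so the down-dip offset is 767 × cos 75° = 198.51 m.
Depth = down-dip offset × tan(dip) = 198.51 × tan 44° = 198.51 × 0.9657
Depth = 191.70 m

192 m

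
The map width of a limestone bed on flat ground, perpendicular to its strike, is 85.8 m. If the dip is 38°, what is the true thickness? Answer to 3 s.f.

52.8 m

True thickness t = w · sin(dip) = 85.8 × sin 38°
t = 85.8 × 0.6157 = 52.824 m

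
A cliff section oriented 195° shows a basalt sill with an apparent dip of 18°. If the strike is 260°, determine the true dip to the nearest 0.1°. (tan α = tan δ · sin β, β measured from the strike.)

β = acute angle between strike 260° and section 195° = 65°.
tan(true dip) = tan 18° / sin 65° = 0.3585
δ = arctan(0.3585) = 19.72°

19.7°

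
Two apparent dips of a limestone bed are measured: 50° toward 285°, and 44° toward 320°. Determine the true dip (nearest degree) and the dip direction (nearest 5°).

true dip 50°, dip direction 285°

Each apparent-dip line lies in the plane. As unit vectors (x east, y north, z up), v₁ plunges 50°→285° and v₂ plunges 44°→320°.
n = v₁ × v₂ = (-0.307, 0.077, 0.265) (taken with n_z > 0).
True dip = arccos(n_z / |n|) = arccos(0.6427) = 50.0°.
Dip direction = azimuth of (n_x, n_y) = atan2(-0.307, 0.077) = 284°.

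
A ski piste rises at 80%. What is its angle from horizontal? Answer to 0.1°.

38.7°

tan θ = 80/100 = 0.8000
θ = arctan(0.8000) = 38.66°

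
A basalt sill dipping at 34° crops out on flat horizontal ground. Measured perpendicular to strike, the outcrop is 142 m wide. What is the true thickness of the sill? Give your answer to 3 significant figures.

79.4 m

True thickness t = w · sin(dip) = 142 × sin 34°
t = 142 × 0.5592 = 79.405 m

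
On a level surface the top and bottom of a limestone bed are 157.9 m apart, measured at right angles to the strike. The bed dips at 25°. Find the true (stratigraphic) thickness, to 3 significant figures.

True thickness t = w · sin(dip) = 157.9 × sin 25°
t = 157.9 × 0.4226 = 66.731 m

66.7 m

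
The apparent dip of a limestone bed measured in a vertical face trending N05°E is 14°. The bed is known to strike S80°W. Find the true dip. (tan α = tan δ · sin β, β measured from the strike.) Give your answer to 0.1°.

The section is 75° from the strike.
tan(true dip) = tan 14° / sin 75° = 0.2581
δ = arctan(0.2581) = 14.47°

14.5°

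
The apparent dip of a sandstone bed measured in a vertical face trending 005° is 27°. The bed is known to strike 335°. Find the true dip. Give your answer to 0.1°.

45.5°

β = acute angle between strike 335° and section 005° = 30°.
tan δ = tan α / sin β = tan 27° / sin 30° = 0.5095 / 0.5000 = 1.0191
true dip = arctan 1.0191 = 45.54°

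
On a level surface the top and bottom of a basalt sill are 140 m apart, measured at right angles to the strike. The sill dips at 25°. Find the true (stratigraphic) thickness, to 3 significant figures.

True thickness t = w · sin(dip) = 140 × sin 25°
t = 140 × 0.4226 = 59.167 m

59.2 m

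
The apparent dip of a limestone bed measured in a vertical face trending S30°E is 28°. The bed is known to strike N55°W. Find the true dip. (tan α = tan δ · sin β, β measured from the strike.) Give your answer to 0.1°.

51.5°

The section is 25° from the strike.
tan(true dip) = tan 28° / sin 25° = 1.2581
true dip = arctan 1.2581 = 51.52°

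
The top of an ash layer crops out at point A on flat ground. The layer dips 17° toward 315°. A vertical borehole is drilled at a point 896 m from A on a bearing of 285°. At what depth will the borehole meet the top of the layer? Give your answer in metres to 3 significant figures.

The hole lies 30° from the dip direction, so the down-dip offset is 896 × cos 30° = 775.96 m.
Depth = down-dip offset × tan(dip) = 775.96 × tan 17° = 775.96 × 0.3057
Depth = 237.23 m

237 m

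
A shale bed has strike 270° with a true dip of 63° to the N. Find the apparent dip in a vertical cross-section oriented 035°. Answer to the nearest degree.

Angle between strike (270°) and section (035°): β = 55°.
tan α = tan 63° × sin 55° = 1.9626 × 0.8192 = 1.6077
α = arctan(1.6077) = 58.12°

58°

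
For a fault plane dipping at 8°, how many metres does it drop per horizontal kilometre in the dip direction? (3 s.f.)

141 m

drop per km = 1000 × tan 8° = 1000 × 0.1405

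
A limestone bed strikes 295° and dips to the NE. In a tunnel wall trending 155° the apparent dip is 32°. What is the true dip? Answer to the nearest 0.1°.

44.2°

The section is 40° from the strike.
tan δ = tan α / sin β = tan 32° / sin 40° = 0.6249 / 0.6428 = 0.9721
δ = arctan(0.9721) = 44.19°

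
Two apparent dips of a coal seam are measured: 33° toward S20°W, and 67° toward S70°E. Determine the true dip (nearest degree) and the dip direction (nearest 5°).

true dip 68°, dip direction 125°

The two traces are lines in the plane: v₁ = (sin 200°·cos 33°, cos 200°·cos 33°, −sin 33°), v₂ = (sin 110°·cos 67°, cos 110°·cos 67°, −sin 67°).
n = v₁ × v₂ = (0.653, -0.464, 0.328) (taken with n_z > 0).
tan δ = √(n_x²+n_y²)/n_z = 0.801/0.328, so δ = 67.7°.
Dip direction = azimuth of (n_x, n_y) = atan2(0.653, -0.464) = 125°.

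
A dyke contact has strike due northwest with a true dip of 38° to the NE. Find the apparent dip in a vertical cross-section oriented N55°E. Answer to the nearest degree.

Angle between strike (due northwest) and section (N55°E): β = 80°.
tan α = tan 38° × sin 80° = 0.7813 × 0.9848 = 0.7694
apparent dip = arctan 0.7694 = 37.58°

38°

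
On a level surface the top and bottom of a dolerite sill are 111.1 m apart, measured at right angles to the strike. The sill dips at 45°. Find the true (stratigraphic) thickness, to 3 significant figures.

True thickness t = w · sin(dip) = 111.1 × sin 45°
t = 111.1 × 0.7071 = 78.560 m

78.6 m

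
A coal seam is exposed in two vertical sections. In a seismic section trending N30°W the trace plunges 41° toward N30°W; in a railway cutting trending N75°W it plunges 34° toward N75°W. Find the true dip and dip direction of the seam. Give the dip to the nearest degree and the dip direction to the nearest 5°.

Each apparent-dip line lies in the plane. As unit vectors (x east, y north, z up), v₁ plunges 41°→N30°W and v₂ plunges 34°→N75°W.
The plane normal is n = v₁ × v₂ ∝ (-0.225, 0.314, 0.442).
tan δ = √(n_x²+n_y²)/n_z = 0.386/0.442, so δ = 41.1°.
Dip direction = azimuth of (n_x, n_y) = atan2(-0.225, 0.314) = 324°.

true dip 41°, dip direction 325°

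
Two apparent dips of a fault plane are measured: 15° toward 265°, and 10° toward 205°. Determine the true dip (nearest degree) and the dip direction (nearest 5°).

The two traces are lines in the plane: v₁ = (sin 265°·cos 15°, cos 265°·cos 15°, −sin 15°), v₂ = (sin 205°·cos 10°, cos 205°·cos 10°, −sin 10°).
The plane normal is n = v₁ × v₂ ∝ (-0.216, -0.059, 0.824).
True dip = arccos(n_z / |n|) = arccos(0.9648) = 15.2°.
The horizontal component of n points toward azimuth atan2(n_x, n_y) = 255°, the dip direction.

true dip 15°, dip direction 255°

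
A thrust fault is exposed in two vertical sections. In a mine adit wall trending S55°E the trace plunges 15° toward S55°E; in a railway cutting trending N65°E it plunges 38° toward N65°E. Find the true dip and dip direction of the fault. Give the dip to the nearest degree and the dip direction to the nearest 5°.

true dip 38°, dip direction 055°

Represent each trace as a vector plunging at its apparent dip toward its trend (east-north-up frame): v₁ = (0.791, -0.554, -0.259), v₂ = (0.714, 0.333, -0.616).
The plane normal is n = v₁ × v₂ ∝ (0.427, 0.302, 0.659).
True dip = arccos(n_z / |n|) = arccos(0.7831) = 38.5°.
The horizontal component of n points toward azimuth atan2(n_x, n_y) = 55°, the dip direction.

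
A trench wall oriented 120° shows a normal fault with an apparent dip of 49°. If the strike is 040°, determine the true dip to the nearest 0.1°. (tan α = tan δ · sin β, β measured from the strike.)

49.4°

The section is 80° from the strike.
tan(true dip) = tan 49° / sin 80° = 1.1681
true dip = arctan 1.1681 = 49.43°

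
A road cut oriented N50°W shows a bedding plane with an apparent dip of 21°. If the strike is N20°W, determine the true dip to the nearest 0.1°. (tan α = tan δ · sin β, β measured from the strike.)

37.5°

The section is 30° from the strike.
tan δ = tan α / sin β = tan 21° / sin 30° = 0.3839 / 0.5000 = 0.7677
true dip = arctan 0.7677 = 37.51°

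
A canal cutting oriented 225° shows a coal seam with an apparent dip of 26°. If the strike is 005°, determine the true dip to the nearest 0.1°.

37.2°

β = acute angle between strike 005° and section 225° = 40°.
tan(true dip) = tan 26° / sin 40° = 0.7588
δ = arctan(0.7588) = 37.19°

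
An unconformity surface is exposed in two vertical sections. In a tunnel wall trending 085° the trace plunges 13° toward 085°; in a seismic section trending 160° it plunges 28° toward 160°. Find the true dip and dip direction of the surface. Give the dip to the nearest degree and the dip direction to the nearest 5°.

Represent each trace as a vector plunging at its apparent dip toward its trend (east-north-up frame): v₁ = (0.971, 0.085, -0.225), v₂ = (0.302, -0.830, -0.469).
n = v₁ × v₂ = (0.227, -0.388, 0.831) (taken with n_z > 0).
True dip = arccos(n_z / |n|) = arccos(0.8798) = 28.4°.
The horizontal component of n points toward azimuth atan2(n_x, n_y) = 150°, the dip direction.

true dip 28°, dip direction 150°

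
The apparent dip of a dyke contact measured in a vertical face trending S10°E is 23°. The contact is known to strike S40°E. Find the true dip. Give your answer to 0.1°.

The section is 30° from the strike.
tan δ = tan α / sin β = tan 23° / sin 30° = 0.4245 / 0.5000 = 0.8489
δ = arctan(0.8489) = 40.33°

40.3°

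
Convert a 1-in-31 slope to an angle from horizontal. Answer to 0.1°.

tan θ = 1/31 = 0.0323
θ = arctan(0.0323) = 1.85°

1.8°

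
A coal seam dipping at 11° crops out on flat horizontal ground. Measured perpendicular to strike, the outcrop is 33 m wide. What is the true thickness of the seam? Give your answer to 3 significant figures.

6.30 m

True thickness t = w · sin(dip) = 33 × sin 11°
t = 33 × 0.1908 = 6.297 m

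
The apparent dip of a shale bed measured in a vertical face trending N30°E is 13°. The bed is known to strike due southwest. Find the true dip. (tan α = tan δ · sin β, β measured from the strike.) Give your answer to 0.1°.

β = acute angle between strike due southwest and section N30°E = 15°.
tan δ = tan α / sin β = tan 13° / sin 15° = 0.2309 / 0.2588 = 0.8920
true dip = arctan 0.8920 = 41.73°

41.7°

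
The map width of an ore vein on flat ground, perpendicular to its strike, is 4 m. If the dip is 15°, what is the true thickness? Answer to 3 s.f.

True thickness t = w · sin(dip) = 4 × sin 15°
t = 4 × 0.2588 = 1.035 m

1.04 m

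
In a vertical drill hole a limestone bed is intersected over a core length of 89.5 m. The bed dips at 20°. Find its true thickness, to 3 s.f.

84.1 m

True thickness t = h · cos(dip) = 89.5 × cos 20°
t = 89.5 × 0.9397 = 84.102 m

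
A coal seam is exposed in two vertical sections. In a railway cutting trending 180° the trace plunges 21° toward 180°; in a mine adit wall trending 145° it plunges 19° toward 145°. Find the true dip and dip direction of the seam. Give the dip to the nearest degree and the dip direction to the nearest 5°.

Each apparent-dip line lies in the plane. As unit vectors (x east, y north, z up), v₁ plunges 21°→180° and v₂ plunges 19°→145°.
The plane normal is n = v₁ × v₂ ∝ (0.026, -0.194, 0.506).
Dip δ = arctan(|n_h|/n_z) = arctan(0.196/0.506) = 21.2°.
The horizontal component of n points toward azimuth atan2(n_x, n_y) = 172°, the dip direction.

true dip 21°, dip direction 170°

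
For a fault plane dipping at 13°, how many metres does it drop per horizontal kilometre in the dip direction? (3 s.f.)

drop per km = 1000 × tan 13° = 1000 × 0.2309

231 m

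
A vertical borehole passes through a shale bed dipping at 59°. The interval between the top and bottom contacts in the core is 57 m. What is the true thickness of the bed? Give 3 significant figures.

29.4 m

True thickness t = h · cos(dip) = 57 × cos 59°
t = 57 × 0.5150 = 29.357 m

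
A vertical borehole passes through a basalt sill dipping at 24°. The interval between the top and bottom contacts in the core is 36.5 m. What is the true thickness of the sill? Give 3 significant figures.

True thickness t = h · cos(dip) = 36.5 × cos 24°
t = 36.5 × 0.9135 = 33.344 m

33.3 m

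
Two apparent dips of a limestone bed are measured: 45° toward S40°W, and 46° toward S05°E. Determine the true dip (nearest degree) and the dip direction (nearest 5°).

true dip 48°, dip direction 195°

Represent each trace as a vector plunging at its apparent dip toward its trend (east-north-up frame): v₁ = (-0.455, -0.542, -0.707), v₂ = (0.061, -0.692, -0.719).
The plane normal is n = v₁ × v₂ ∝ (-0.100, -0.370, 0.347).
Dip δ = arctan(|n_h|/n_z) = arctan(0.383/0.347) = 47.8°.
Dip direction = azimuth of (n_x, n_y) = atan2(-0.100, -0.370) = 195°.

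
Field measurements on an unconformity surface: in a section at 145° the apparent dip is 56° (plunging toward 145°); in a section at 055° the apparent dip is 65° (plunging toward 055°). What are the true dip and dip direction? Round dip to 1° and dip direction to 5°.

true dip 69°, dip direction 090°

Represent each trace as a vector plunging at its apparent dip toward its trend (east-north-up frame): v₁ = (0.321, -0.458, -0.829), v₂ = (0.346, 0.242, -0.906).
The plane normal is n = v₁ × v₂ ∝ (0.616, 0.004, 0.236).
Dip δ = arctan(|n_h|/n_z) = arctan(0.616/0.236) = 69.0°.
Dip direction = atan2(0.616, 0.004) = 90° (azimuth of n's horizontal projection).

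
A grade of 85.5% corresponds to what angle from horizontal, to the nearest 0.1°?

40.5°

tan θ = 85.5/100 = 0.8550
θ = arctan(0.8550) = 40.53°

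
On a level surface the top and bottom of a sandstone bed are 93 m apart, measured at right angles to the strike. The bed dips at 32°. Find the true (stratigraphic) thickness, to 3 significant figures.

49.3 m

True thickness t = w · sin(dip) = 93 × sin 32°
t = 93 × 0.5299 = 49.282 m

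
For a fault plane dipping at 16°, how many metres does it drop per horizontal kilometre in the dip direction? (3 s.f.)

drop per km = 1000 × tan 16° = 1000 × 0.2867

287 m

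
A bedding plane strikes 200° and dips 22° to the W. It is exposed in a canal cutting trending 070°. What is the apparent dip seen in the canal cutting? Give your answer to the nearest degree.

17°

Angle between strike (200°) and section (070°): β = 50°.
tan α = tan 22° × sin 50° = 0.4040 × 0.7660 = 0.3095
apparent dip = arctan 0.3095 = 17.20°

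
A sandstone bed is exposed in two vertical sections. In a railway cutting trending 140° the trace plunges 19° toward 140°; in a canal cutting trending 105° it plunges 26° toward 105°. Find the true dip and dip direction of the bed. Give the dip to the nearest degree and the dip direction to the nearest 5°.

Represent each trace as a vector plunging at its apparent dip toward its trend (east-north-up frame): v₁ = (0.608, -0.724, -0.326), v₂ = (0.868, -0.233, -0.438).
The plane normal is n = v₁ × v₂ ∝ (0.242, -0.016, 0.487).
True dip = arccos(n_z / |n|) = arccos(0.8955) = 26.4°.
Dip direction = atan2(0.242, -0.016) = 94° (azimuth of n's horizontal projection).

true dip 26°, dip direction 095°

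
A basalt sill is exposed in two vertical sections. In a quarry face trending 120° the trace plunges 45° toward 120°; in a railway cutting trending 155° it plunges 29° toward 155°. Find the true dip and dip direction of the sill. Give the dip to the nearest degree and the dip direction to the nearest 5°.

true dip 48°, dip direction 095°

The two traces are lines in the plane: v₁ = (sin 120°·cos 45°, cos 120°·cos 45°, −sin 45°), v₂ = (sin 155°·cos 29°, cos 155°·cos 29°, −sin 29°).
The plane normal is n = v₁ × v₂ ∝ (0.389, -0.036, 0.355).
tan δ = √(n_x²+n_y²)/n_z = 0.391/0.355, so δ = 47.8°.
Dip direction = azimuth of (n_x, n_y) = atan2(0.389, -0.036) = 95°.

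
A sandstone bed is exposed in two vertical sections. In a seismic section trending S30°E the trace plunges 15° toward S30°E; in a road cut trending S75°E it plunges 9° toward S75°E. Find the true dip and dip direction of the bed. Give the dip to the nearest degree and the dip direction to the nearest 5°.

The two traces are lines in the plane: v₁ = (sin 150°·cos 15°, cos 150°·cos 15°, −sin 15°), v₂ = (sin 105°·cos 9°, cos 105°·cos 9°, −sin 9°).
Cross product v₁ × v₂ gives the pole to the plane: n ∝ (0.065, -0.171, 0.675).
tan δ = √(n_x²+n_y²)/n_z = 0.183/0.675, so δ = 15.2°.
Dip direction = atan2(0.065, -0.171) = 159° (azimuth of n's horizontal projection).

true dip 15°, dip direction 160°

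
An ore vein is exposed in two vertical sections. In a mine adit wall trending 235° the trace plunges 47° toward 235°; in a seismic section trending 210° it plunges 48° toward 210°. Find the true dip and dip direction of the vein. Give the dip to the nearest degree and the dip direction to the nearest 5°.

The two traces are lines in the plane: v₁ = (sin 235°·cos 47°, cos 235°·cos 47°, −sin 47°), v₂ = (sin 210°·cos 48°, cos 210°·cos 48°, −sin 48°).
Cross product v₁ × v₂ gives the pole to the plane: n ∝ (-0.133, -0.170, 0.193).
tan δ = √(n_x²+n_y²)/n_z = 0.216/0.193, so δ = 48.3°.
Dip direction = atan2(-0.133, -0.170) = 218° (azimuth of n's horizontal projection).

true dip 48°, dip direction 220°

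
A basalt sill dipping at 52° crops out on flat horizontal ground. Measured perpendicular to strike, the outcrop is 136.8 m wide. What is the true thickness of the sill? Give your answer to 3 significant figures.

108 m

True thickness t = w · sin(dip) = 136.8 × sin 52°
t = 136.8 × 0.7880 = 107.800 m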